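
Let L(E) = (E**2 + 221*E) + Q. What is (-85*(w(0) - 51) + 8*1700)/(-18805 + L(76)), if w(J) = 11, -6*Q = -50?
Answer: 25500/5663 ≈ 4.5029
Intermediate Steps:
Q = 25/3 (Q = -1/6*(-50) = 25/3 ≈ 8.3333)
L(E) = 25/3 + E**2 + 221*E (L(E) = (E**2 + 221*E) + 25/3 = 25/3 + E**2 + 221*E)
(-85*(w(0) - 51) + 8*1700)/(-18805 + L(76)) = (-85*(11 - 51) + 8*1700)/(-18805 + (25/3 + 76**2 + 221*76)) = (-85*(-40) + 13600)/(-18805 + (25/3 + 5776 + 16796)) = (3400 + 13600)/(-18805 + 67741/3) = 17000/(11326/3) = 17000*(3/11326) = 25500/5663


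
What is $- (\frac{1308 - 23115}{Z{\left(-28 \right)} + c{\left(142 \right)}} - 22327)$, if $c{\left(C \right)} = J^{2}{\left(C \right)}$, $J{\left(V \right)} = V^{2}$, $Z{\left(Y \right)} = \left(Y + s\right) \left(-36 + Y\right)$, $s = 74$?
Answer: $\frac{3025933306037}{135527984} \approx 22327.0$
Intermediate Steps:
$Z{\left(Y \right)} = \left(-36 + Y\right) \left(74 + Y\right)$ ($Z{\left(Y \right)} = \left(Y + 74\right) \left(-36 + Y\right) = \left(74 + Y\right) \left(-36 + Y\right) = \left(-36 + Y\right) \left(74 + Y\right)$)
$c{\left(C \right)} = C^{4}$ ($c{\left(C \right)} = \left(C^{2}\right)^{2} = C^{4}$)
$- (\frac{1308 - 23115}{Z{\left(-28 \right)} + c{\left(142 \right)}} - 22327) = - (\frac{1308 - 23115}{\left(-2664 + \left(-28\right)^{2} + 38 \left(-28\right)\right) + 142^{4}} - 22327) = - (- \frac{21807}{\left(-2664 + 784 - 1064\right) + 406586896} - 22327) = - (- \frac{21807}{-2944 + 406586896} - 22327) = - (- \frac{21807}{406583952} - 22327) = - (\left(-21807\right) \frac{1}{406583952} - 22327) = - (- \frac{7269}{135527984} - 22327) = \left(-1\right) \left(- \frac{3025933306037}{135527984}\right) = \frac{3025933306037}{135527984}$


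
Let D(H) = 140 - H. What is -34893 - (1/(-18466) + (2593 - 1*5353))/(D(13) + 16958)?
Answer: -11008397781569/315491610 ≈ -34893.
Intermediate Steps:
-34893 - (1/(-18466) + (2593 - 1*5353))/(D(13) + 16958) = -34893 - (1/(-18466) + (2593 - 1*5353))/((140 - 1*13) + 16958) = -34893 - (-1/18466 + (2593 - 5353))/((140 - 13) + 16958) = -34893 - (-1/18466 - 2760)/(127 + 16958) = -34893 - (-50966161)/(18466*17085) = -34893 - 1*(-50966161/315491610) = -34893 + 50966161/315491610 = -11008397781569/315491610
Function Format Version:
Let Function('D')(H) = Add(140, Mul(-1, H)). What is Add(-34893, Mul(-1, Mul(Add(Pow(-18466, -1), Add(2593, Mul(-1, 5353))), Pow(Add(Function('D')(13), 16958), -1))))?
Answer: Rational(-11008397781569, 315491610) ≈ -34893.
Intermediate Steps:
Add(-34893, Mul(-1, Mul(Add(Pow(-18466, -1), Add(2593, Mul(-1, 5353))), Pow(Add(Function('D')(13), 16958), -1)))) = Add(-34893, Mul(-1, Mul(Add(Pow(-18466, -1), Add(2593, Mul(-1, 5353))), Pow(Add(Add(140, Mul(-1, 13)), 16958), -1)))) = Add(-34893, Mul(-1, Mul(Add(Rational(-1, 18466), Add(2593, -5353)), Pow(Add(Add(140, -13), 16958), -1)))) = Add(-34893, Mul(-1, Mul(Add(Rational(-1, 18466), -2760), Pow(Add(127, 16958), -1)))) = Add(-34893, Mul(-1, Mul(Rational(-50966161, 18466), Pow(17085, -1)))) = Add(-34893, Mul(-1, Mul(Rational(-50966161, 18466), Rational(1, 17085)))) = Add(-34893, Mul(-1, Rational(-50966161, 315491610))) = Add(-34893, Rational(50966161, 315491610)) = Rational(-11008397781569, 315491610)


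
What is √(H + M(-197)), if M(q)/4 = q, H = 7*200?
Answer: 6*√17 ≈ 24.739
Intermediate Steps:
H = 1400
M(q) = 4*q
√(H + M(-197)) = √(1400 + 4*(-197)) = √(1400 - 788) = √612 = 6*√17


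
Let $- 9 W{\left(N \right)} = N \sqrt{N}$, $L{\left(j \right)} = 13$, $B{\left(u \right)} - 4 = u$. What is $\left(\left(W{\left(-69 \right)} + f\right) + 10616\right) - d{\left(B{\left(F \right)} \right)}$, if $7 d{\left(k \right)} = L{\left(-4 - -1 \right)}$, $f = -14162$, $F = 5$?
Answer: $- \frac{24835}{7} + \frac{23 i \sqrt{69}}{3} \approx -3547.9 + 63.684 i$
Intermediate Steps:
$B{\left(u \right)} = 4 + u$
$W{\left(N \right)} = - \frac{N^{\frac{3}{2}}}{9}$ ($W{\left(N \right)} = - \frac{N \sqrt{N}}{9} = - \frac{N^{\frac{3}{2}}}{9}$)
$d{\left(k \right)} = \frac{13}{7}$ ($d{\left(k \right)} = \frac{1}{7} \cdot 13 = \frac{13}{7}$)
$\left(\left(W{\left(-69 \right)} + f\right) + 10616\right) - d{\left(B{\left(F \right)} \right)} = \left(\left(- \frac{\left(-69\right)^{\frac{3}{2}}}{9} - 14162\right) + 10616\right) - \frac{13}{7} = \left(\left(- \frac{\left(-69\right) i \sqrt{69}}{9} - 14162\right) + 10616\right) - \frac{13}{7} = \left(\left(\frac{23 i \sqrt{69}}{3} - 14162\right) + 10616\right) - \frac{13}{7} = \left(\left(-14162 + \frac{23 i \sqrt{69}}{3}\right) + 10616\right) - \frac{13}{7} = \left(-3546 + \frac{23 i \sqrt{69}}{3}\right) - \frac{13}{7} = - \frac{24835}{7} + \frac{23 i \sqrt{69}}{3}$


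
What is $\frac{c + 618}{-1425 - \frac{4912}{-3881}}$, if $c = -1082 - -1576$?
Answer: $- \frac{4315672}{5525513} \approx -0.78104$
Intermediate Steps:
$c = 494$ ($c = -1082 + 1576 = 494$)
$\frac{c + 618}{-1425 - \frac{4912}{-3881}} = \frac{494 + 618}{-1425 - \frac{4912}{-3881}} = \frac{1112}{-1425 - - \frac{4912}{3881}} = \frac{1112}{-1425 + \frac{4912}{3881}} = \frac{1112}{- \frac{5525513}{3881}} = 1112 \left(- \frac{3881}{5525513}\right) = - \frac{4315672}{5525513}$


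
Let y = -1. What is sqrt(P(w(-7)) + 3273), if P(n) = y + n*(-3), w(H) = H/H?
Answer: sqrt(3269) ≈ 57.175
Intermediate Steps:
w(H) = 1
P(n) = -1 - 3*n (P(n) = -1 + n*(-3) = -1 - 3*n)
sqrt(P(w(-7)) + 3273) = sqrt((-1 - 3*1) + 3273) = sqrt((-1 - 3) + 3273) = sqrt(-4 + 3273) = sqrt(3269)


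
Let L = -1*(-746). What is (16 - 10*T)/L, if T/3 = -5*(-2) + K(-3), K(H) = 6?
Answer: -232/373 ≈ -0.62198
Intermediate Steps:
L = 746
T = 48 (T = 3*(-5*(-2) + 6) = 3*(10 + 6) = 3*16 = 48)
(16 - 10*T)/L = (16 - 10*48)/746 = (16 - 480)*(1/746) = -464*1/746 = -232/373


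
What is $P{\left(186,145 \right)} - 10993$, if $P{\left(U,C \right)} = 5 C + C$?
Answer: $-10123$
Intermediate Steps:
$P{\left(U,C \right)} = 6 C$
$P{\left(186,145 \right)} - 10993 = 6 \cdot 145 - 10993 = 870 - 10993 = -10123$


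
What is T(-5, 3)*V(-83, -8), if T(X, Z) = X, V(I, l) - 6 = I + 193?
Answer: -580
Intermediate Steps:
V(I, l) = 199 + I (V(I, l) = 6 + (I + 193) = 6 + (193 + I) = 199 + I)
T(-5, 3)*V(-83, -8) = -5*(199 - 83) = -5*116 = -580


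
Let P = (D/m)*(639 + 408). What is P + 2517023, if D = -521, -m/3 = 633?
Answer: 1593457388/633 ≈ 2.5173e+6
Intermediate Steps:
m = -1899 (m = -3*633 = -1899)
P = 181829/633 (P = (-521/(-1899))*(639 + 408) = -521*(-1/1899)*1047 = (521/1899)*1047 = 181829/633 ≈ 287.25)
P + 2517023 = 181829/633 + 2517023 = 1593457388/633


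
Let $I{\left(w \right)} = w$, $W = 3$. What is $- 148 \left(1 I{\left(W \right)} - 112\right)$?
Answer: $16132$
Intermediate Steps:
$- 148 \left(1 I{\left(W \right)} - 112\right) = - 148 \left(1 \cdot 3 - 112\right) = - 148 \left(3 - 112\right) = \left(-148\right) \left(-109\right) = 16132$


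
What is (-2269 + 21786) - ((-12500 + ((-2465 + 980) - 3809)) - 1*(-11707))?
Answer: 25604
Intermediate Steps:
(-2269 + 21786) - ((-12500 + ((-2465 + 980) - 3809)) - 1*(-11707)) = 19517 - ((-12500 + (-1485 - 3809)) + 11707) = 19517 - ((-12500 - 5294) + 11707) = 19517 - (-17794 + 11707) = 19517 - 1*(-6087) = 19517 + 6087 = 25604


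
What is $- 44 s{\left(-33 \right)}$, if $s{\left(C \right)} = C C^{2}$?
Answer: $1581228$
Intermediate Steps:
$s{\left(C \right)} = C^{3}$
$- 44 s{\left(-33 \right)} = - 44 \left(-33\right)^{3} = \left(-44\right) \left(-35937\right) = 1581228$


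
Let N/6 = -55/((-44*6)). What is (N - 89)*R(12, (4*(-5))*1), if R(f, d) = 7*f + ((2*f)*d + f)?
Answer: 33696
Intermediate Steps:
R(f, d) = 8*f + 2*d*f (R(f, d) = 7*f + (2*d*f + f) = 7*f + (f + 2*d*f) = 8*f + 2*d*f)
N = 5/4 (N = 6*(-55/((-44*6))) = 6*(-55/(-264)) = 6*(-55*(-1/264)) = 6*(5/24) = 5/4 ≈ 1.2500)
(N - 89)*R(12, (4*(-5))*1) = (5/4 - 89)*(2*12*(4 + (4*(-5))*1)) = -351*12*(4 - 20*1)/2 = -351*12*(4 - 20)/2 = -351*12*(-16)/2 = -351/4*(-384) = 33696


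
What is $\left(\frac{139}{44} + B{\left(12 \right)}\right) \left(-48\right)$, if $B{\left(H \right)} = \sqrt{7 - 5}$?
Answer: $- \frac{1668}{11} - 48 \sqrt{2} \approx -219.52$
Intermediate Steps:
$B{\left(H \right)} = \sqrt{2}$
$\left(\frac{139}{44} + B{\left(12 \right)}\right) \left(-48\right) = \left(\frac{139}{44} + \sqrt{2}\right) \left(-48\right) = - \frac{1668}{11} - 48 \sqrt{2}$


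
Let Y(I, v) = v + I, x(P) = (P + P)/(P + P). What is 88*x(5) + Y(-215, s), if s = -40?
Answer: -167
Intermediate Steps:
x(P) = 1 (x(P) = (2*P)/((2*P)) = (2*P)*(1/(2*P)) = 1)
Y(I, v) = I + v
88*x(5) + Y(-215, s) = 88*1 + (-215 - 40) = 88 - 255 = -167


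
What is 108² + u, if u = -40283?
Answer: -28619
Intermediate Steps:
108² + u = 108² - 40283 = 11664 - 40283 = -28619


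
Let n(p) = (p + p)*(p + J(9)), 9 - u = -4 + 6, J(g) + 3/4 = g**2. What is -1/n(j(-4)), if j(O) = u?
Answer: -2/2443 ≈ -0.00081867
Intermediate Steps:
J(g) = -3/4 + g**2
u = 7 (u = 9 - (-4 + 6) = 9 - 1*2 = 9 - 2 = 7)
j(O) = 7
n(p) = 2*p*(321/4 + p) (n(p) = (p + p)*(p + (-3/4 + 9**2)) = (2*p)*(p + (-3/4 + 81)) = (2*p)*(p + 321/4) = (2*p)*(321/4 + p) = 2*p*(321/4 + p))
-1/n(j(-4)) = -1/((1/2)*7*(321 + 4*7)) = -1/((1/2)*7*(321 + 28)) = -1/((1/2)*7*349) = -1/2443/2 = -1*2/2443 = -2/2443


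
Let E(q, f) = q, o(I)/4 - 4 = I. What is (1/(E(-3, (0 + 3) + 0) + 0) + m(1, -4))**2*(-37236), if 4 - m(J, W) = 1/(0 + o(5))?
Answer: -53250583/108 ≈ -4.9306e+5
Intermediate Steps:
o(I) = 16 + 4*I
m(J, W) = 143/36 (m(J, W) = 4 - 1/(0 + (16 + 4*5)) = 4 - 1/(0 + (16 + 20)) = 4 - 1/(0 + 36) = 4 - 1/36 = 143/36)
(1/(E(-3, (0 + 3) + 0) + 0) + m(1, -4))**2*(-37236) = (1/(-3 + 0) + 143/36)**2*(-37236) = (1/(-3) + 143/36)**2*(-37236) = (-1/3 + 143/36)**2*(-37236) = (131/36)**2*(-37236) = (17161/1296)*(-37236) = -53250583/108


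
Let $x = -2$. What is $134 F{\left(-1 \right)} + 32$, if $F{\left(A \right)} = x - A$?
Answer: $-102$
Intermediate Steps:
$F{\left(A \right)} = -2 - A$
$134 F{\left(-1 \right)} + 32 = 134 \left(-2 - -1\right) + 32 = 134 \left(-2 + 1\right) + 32 = 134 \left(-1\right) + 32 = -134 + 32 = -102$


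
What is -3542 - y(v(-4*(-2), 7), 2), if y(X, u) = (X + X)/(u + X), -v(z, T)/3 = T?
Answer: -67340/19 ≈ -3544.2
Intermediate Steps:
v(z, T) = -3*T
y(X, u) = 2*X/(X + u) (y(X, u) = (2*X)/(X + u) = 2*X/(X + u))
-3542 - y(v(-4*(-2), 7), 2) = -3542 - 2*(-3*7)/(-3*7 + 2) = -3542 - 2*(-21)/(-21 + 2) = -3542 - 2*(-21)/(-19) = -3542 - 2*(-21)*(-1)/19 = -3542 - 1*42/19 = -3542 - 42/19 = -67340/19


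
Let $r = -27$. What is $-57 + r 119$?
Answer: $-3270$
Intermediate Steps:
$-57 + r 119 = -57 - 3213 = -3270$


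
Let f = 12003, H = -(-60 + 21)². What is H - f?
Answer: -13524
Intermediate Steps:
H = -1521 (H = -1*(-39)² = -1*1521 = -1521)
H - f = -1521 - 1*12003 = -1521 - 12003 = -13524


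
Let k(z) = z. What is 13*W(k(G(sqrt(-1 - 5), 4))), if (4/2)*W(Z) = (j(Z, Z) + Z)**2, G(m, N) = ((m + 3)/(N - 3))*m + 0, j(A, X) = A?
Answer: -468 - 936*I*sqrt(6) ≈ -468.0 - 2292.7*I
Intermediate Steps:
G(m, N) = m*(3 + m)/(-3 + N) (G(m, N) = ((3 + m)/(-3 + N))*m + 0 = m*(3 + m)/(-3 + N) + 0 = m*(3 + m)/(-3 + N))
W(Z) = 2*Z**2 (W(Z) = (Z + Z)**2/2 = (2*Z)**2/2 = (4*Z**2)/2 = 2*Z**2)
13*W(k(G(sqrt(-1 - 5), 4))) = 13*(2*(sqrt(-1 - 5)*(3 + sqrt(-1 - 5))/(-3 + 4))**2) = 13*(2*(sqrt(-6)*(3 + sqrt(-6))/1)**2) = 13*(2*((I*sqrt(6))*1*(3 + I*sqrt(6)))**2) = 13*(2*(I*sqrt(6)*(3 + I*sqrt(6)))**2) = 13*(2*(-6*(3 + I*sqrt(6))**2)) = 13*(-12*(3 + I*sqrt(6))**2) = -156*(3 + I*sqrt(6))**2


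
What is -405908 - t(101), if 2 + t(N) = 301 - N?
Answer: -406106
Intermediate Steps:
t(N) = 299 - N (t(N) = -2 + (301 - N) = 299 - N)
-405908 - t(101) = -405908 - (299 - 1*101) = -405908 - (299 - 101) = -405908 - 1*198 = -405908 - 198 = -406106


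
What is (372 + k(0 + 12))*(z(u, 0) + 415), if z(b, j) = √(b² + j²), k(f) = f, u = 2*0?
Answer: 159360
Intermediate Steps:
u = 0
(372 + k(0 + 12))*(z(u, 0) + 415) = (372 + (0 + 12))*(√(0² + 0²) + 415) = (372 + 12)*(√(0 + 0) + 415) = 384*(√0 + 415) = 384*(0 + 415) = 384*415 = 159360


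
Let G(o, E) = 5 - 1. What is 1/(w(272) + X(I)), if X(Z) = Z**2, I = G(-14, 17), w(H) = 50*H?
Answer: 1/13616 ≈ 7.3443e-5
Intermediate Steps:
G(o, E) = 4
I = 4
1/(w(272) + X(I)) = 1/(50*272 + 4**2) = 1/(13600 + 16) = 1/13616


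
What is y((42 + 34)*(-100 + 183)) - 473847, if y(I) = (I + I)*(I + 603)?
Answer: 86715329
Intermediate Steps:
y(I) = 2*I*(603 + I) (y(I) = (2*I)*(603 + I) = 2*I*(603 + I))
y((42 + 34)*(-100 + 183)) - 473847 = 2*((42 + 34)*(-100 + 183))*(603 + (42 + 34)*(-100 + 183)) - 473847 = 2*(76*83)*(603 + 76*83) - 473847 = 2*6308*(603 + 6308) - 473847 = 2*6308*6911 - 473847 = 87189176 - 473847 = 86715329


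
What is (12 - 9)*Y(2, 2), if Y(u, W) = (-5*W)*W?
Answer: -60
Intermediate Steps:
Y(u, W) = -5*W²
(12 - 9)*Y(2, 2) = (12 - 9)*(-5*2²) = 3*(-5*4) = 3*(-20) = -60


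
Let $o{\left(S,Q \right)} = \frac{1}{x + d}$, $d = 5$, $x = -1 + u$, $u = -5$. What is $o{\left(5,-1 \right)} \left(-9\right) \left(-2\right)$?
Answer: $-18$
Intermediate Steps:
$x = -6$ ($x = -1 - 5 = -6$)
$o{\left(S,Q \right)} = -1$ ($o{\left(S,Q \right)} = \frac{1}{-6 + 5} = \frac{1}{-1} = -1$)
$o{\left(5,-1 \right)} \left(-9\right) \left(-2\right) = \left(-1\right) \left(-9\right) \left(-2\right) = 9 \left(-2\right) = -18$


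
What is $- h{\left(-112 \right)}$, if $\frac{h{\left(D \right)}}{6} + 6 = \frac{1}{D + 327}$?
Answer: $\frac{7734}{215} \approx 35.972$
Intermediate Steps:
$h{\left(D \right)} = -36 + \frac{6}{327 + D}$ ($h{\left(D \right)} = -36 + \frac{6}{D + 327} = -36 + \frac{6}{327 + D}$)
$- h{\left(-112 \right)} = - \frac{6 \left(-1961 - -672\right)}{327 - 112} = - \frac{6 \left(-1961 + 672\right)}{215} = - \frac{6 \left(-1289\right)}{215} = \left(-1\right) \left(- \frac{7734}{215}\right) = \frac{7734}{215}$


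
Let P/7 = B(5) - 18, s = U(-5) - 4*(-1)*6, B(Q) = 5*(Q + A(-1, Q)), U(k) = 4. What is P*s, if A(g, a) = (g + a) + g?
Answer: 4312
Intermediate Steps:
A(g, a) = a + 2*g (A(g, a) = (a + g) + g = a + 2*g)
B(Q) = -10 + 10*Q (B(Q) = 5*(Q + (Q + 2*(-1))) = 5*(Q + (Q - 2)) = 5*(Q + (-2 + Q)) = 5*(-2 + 2*Q) = -10 + 10*Q)
s = 28 (s = 4 - 4*(-1)*6 = 4 - (-4)*6 = 4 - 1*(-24) = 4 + 24 = 28)
P = 154 (P = 7*((-10 + 10*5) - 18) = 7*((-10 + 50) - 18) = 7*(40 - 18) = 7*22 = 154)
P*s = 154*28 = 4312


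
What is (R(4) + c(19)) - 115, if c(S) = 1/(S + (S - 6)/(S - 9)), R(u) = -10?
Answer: -25365/203 ≈ -124.95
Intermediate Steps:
c(S) = 1/(S + (-6 + S)/(-9 + S))
(R(4) + c(19)) - 115 = (-10 + (9 - 1*19)/(6 - 1*19² + 8*19)) - 115 = (-10 + (9 - 19)/(6 - 1*361 + 152)) - 115 = (-10 - 10/(6 - 361 + 152)) - 115 = (-10 - 10/(-203)) - 115 = (-10 - 1/203*(-10)) - 115 = (-10 + 10/203) - 115 = -2020/203 - 115 = -25365/203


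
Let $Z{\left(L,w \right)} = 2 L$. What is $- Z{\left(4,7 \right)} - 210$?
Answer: $-218$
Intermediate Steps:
$- Z{\left(4,7 \right)} - 210 = - 2 \cdot 4 - 210 = \left(-1\right) 8 - 210 = -8 - 210 = -218$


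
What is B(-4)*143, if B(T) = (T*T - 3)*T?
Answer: -7436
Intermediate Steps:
B(T) = T*(-3 + T²) (B(T) = (T² - 3)*T = (-3 + T²)*T = T*(-3 + T²))
B(-4)*143 = -4*(-3 + (-4)²)*143 = -4*(-3 + 16)*143 = -4*13*143 = -52*143 = -7436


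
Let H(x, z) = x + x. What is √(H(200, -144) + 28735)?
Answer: √29135 ≈ 170.69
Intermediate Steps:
H(x, z) = 2*x
√(H(200, -144) + 28735) = √(2*200 + 28735) = √(400 + 28735) = √29135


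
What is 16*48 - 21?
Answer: 747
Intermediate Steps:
16*48 - 21 = 768 - 21 = 747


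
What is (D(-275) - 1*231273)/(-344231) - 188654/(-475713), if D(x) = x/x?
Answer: 174959652010/163755161703 ≈ 1.0684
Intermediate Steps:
D(x) = 1
(D(-275) - 1*231273)/(-344231) - 188654/(-475713) = (1 - 1*231273)/(-344231) - 188654/(-475713) = (1 - 231273)*(-1/344231) - 188654*(-1/475713) = -231272*(-1/344231) + 188654/475713 = 231272/344231 + 188654/475713 = 174959652010/163755161703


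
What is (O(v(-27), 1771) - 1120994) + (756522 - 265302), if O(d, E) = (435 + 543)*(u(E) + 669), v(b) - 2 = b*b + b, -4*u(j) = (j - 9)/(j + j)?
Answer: 86376527/3542 ≈ 24386.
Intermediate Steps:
u(j) = -(-9 + j)/(8*j) (u(j) = -(j - 9)/(4*(j + j)) = -(-9 + j)/(4*(2*j)) = -(-9 + j)*1/(2*j)/4 = -(-9 + j)/(8*j))
v(b) = 2 + b + b² (v(b) = 2 + (b*b + b) = 2 + (b² + b) = 2 + (b + b²) = 2 + b + b²)
O(d, E) = 654282 + 489*(9 - E)/(4*E) (O(d, E) = (435 + 543)*((9 - E)/(8*E) + 669) = 978*(669 + (9 - E)/(8*E)) = 654282 + 489*(9 - E)/(4*E))
(O(v(-27), 1771) - 1120994) + (756522 - 265302) = ((489/4)*(9 + 5351*1771)/1771 - 1120994) + (756522 - 265302) = ((489/4)*(1/1771)*(9 + 9476621) - 1120994) + 491220 = ((489/4)*(1/1771)*9476630 - 1120994) + 491220 = (2317036035/3542 - 1120994) + 491220 = -1653524713/3542 + 491220 = 86376527/3542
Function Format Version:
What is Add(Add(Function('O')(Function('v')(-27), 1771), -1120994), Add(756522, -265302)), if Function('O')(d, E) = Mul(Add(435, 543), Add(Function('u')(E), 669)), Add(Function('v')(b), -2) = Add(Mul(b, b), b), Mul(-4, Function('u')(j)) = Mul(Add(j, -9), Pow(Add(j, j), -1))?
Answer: Rational(86376527, 3542) ≈ 24386.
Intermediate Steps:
Function('u')(j) = Mul(Rational(-1, 8), Pow(j, -1), Add(-9, j)) (Function('u')(j) = Mul(Rational(-1, 4), Mul(Add(j, -9), Pow(Add(j, j), -1))) = Mul(Rational(-1, 4), Mul(Add(-9, j), Pow(Mul(2, j), -1))) = Mul(Rational(-1, 4), Mul(Add(-9, j), Mul(Rational(1, 2), Pow(j, -1)))) = Mul(Rational(-1, 4), Mul(Rational(1, 2), Pow(j, -1), Add(-9, j))) = Mul(Rational(-1, 8), Pow(j, -1), Add(-9, j)))
Function('v')(b) = Add(2, b, Pow(b, 2)) (Function('v')(b) = Add(2, Add(Mul(b, b), b)) = Add(2, Add(Pow(b, 2), b)) = Add(2, Add(b, Pow(b, 2))) = Add(2, b, Pow(b, 2)))
Function('O')(d, E) = Add(654282, Mul(Rational(489, 4), Pow(E, -1), Add(9, Mul(-1, E)))) (Function('O')(d, E) = Mul(Add(435, 543), Add(Mul(Rational(1, 8), Pow(E, -1), Add(9, Mul(-1, E))), 669)) = Mul(978, Add(669, Mul(Rational(1, 8), Pow(E, -1), Add(9, Mul(-1, E))))) = Add(654282, Mul(Rational(489, 4), Pow(E, -1), Add(9, Mul(-1, E)))))
Add(Add(Function('O')(Function('v')(-27), 1771), -1120994), Add(756522, -265302)) = Add(Add(Mul(Rational(489, 4), Pow(1771, -1), Add(9, Mul(5351, 1771))), -1120994), Add(756522, -265302)) = Add(Add(Mul(Rational(489, 4), Rational(1, 1771), Add(9, 9476621)), -1120994), 491220) = Add(Add(Mul(Rational(489, 4), Rational(1, 1771), 9476630), -1120994), 491220) = Add(Add(Rational(2317036035, 3542), -1120994), 491220) = Add(Rational(-1653524713, 3542), 491220) = Rational(86376527, 3542)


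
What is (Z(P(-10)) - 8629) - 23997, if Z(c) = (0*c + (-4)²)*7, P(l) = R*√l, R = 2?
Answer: -32514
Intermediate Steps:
P(l) = 2*√l
Z(c) = 112 (Z(c) = (0 + 16)*7 = 16*7 = 112)
(Z(P(-10)) - 8629) - 23997 = (112 - 8629) - 23997 = -8517 - 23997 = -32514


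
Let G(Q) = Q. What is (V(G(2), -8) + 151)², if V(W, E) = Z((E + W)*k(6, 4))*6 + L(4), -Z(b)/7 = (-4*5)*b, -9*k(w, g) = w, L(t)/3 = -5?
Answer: 12222016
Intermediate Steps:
L(t) = -15 (L(t) = 3*(-5) = -15)
k(w, g) = -w/9
Z(b) = 140*b (Z(b) = -7*(-4*5)*b = -(-140)*b = 140*b)
V(W, E) = -15 - 560*E - 560*W (V(W, E) = (140*((E + W)*(-⅑*6)))*6 - 15 = (140*((E + W)*(-⅔)))*6 - 15 = (140*(-2*E/3 - 2*W/3))*6 - 15 = (-280*E/3 - 280*W/3)*6 - 15 = (-560*E - 560*W) - 15 = -15 - 560*E - 560*W)
(V(G(2), -8) + 151)² = ((-15 - 560*(-8) - 560*2) + 151)² = ((-15 + 4480 - 1120) + 151)² = (3345 + 151)² = 3496² = 12222016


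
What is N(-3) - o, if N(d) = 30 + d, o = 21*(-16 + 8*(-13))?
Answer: 2547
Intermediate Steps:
o = -2520 (o = 21*(-16 - 104) = 21*(-120) = -2520)
N(-3) - o = (30 - 3) - 1*(-2520) = 27 + 2520 = 2547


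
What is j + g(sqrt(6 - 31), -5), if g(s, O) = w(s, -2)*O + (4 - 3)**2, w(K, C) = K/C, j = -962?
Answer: -961 + 25*I/2 ≈ -961.0 + 12.5*I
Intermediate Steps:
g(s, O) = 1 - O*s/2 (g(s, O) = (s/(-2))*O + (4 - 3)**2 = (s*(-1/2))*O + 1**2 = (-s/2)*O + 1 = -O*s/2 + 1 = 1 - O*s/2)
j + g(sqrt(6 - 31), -5) = -962 + (1 - 1/2*(-5)*sqrt(6 - 31)) = -962 + (1 - 1/2*(-5)*sqrt(-25)) = -962 + (1 - 1/2*(-5)*5*I) = -962 + (1 + 25*I/2) = -961 + 25*I/2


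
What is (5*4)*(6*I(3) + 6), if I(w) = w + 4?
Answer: 960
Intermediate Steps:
I(w) = 4 + w
(5*4)*(6*I(3) + 6) = (5*4)*(6*(4 + 3) + 6) = 20*(6*7 + 6) = 20*(42 + 6) = 20*48 = 960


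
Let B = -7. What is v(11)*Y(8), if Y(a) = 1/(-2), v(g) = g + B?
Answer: -2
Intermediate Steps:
v(g) = -7 + g (v(g) = g - 7 = -7 + g)
Y(a) = -½
v(11)*Y(8) = (-7 + 11)*(-½) = 4*(-½) = -2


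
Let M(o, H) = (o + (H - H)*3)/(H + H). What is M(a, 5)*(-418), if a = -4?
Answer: 836/5 ≈ 167.20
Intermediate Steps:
M(o, H) = o/(2*H) (M(o, H) = (o + 0*3)/((2*H)) = (o + 0)*(1/(2*H)) = o*(1/(2*H)) = o/(2*H))
M(a, 5)*(-418) = ((1/2)*(-4)/5)*(-418) = ((1/2)*(-4)*(1/5))*(-418) = -2/5*(-418) = 836/5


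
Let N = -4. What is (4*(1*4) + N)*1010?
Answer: 12120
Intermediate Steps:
(4*(1*4) + N)*1010 = (4*(1*4) - 4)*1010 = (4*4 - 4)*1010 = (16 - 4)*1010 = 12*1010 = 12120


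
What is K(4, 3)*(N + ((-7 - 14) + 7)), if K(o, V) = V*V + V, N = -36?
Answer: -600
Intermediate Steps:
K(o, V) = V + V**2 (K(o, V) = V**2 + V = V + V**2)
K(4, 3)*(N + ((-7 - 14) + 7)) = (3*(1 + 3))*(-36 + ((-7 - 14) + 7)) = (3*4)*(-36 + (-21 + 7)) = 12*(-36 - 14) = 12*(-50) = -600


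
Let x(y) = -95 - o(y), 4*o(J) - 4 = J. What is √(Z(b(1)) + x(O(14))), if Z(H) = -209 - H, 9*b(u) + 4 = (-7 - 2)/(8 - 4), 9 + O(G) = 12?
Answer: 17*I*√38/6 ≈ 17.466*I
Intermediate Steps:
o(J) = 1 + J/4
O(G) = 3 (O(G) = -9 + 12 = 3)
b(u) = -25/36 (b(u) = -4/9 + ((-7 - 2)/(8 - 4))/9 = -4/9 + (-9/4)/9 = -4/9 + (-9*¼)/9 = -4/9 + (⅑)*(-9/4) = -4/9 - ¼ = -25/36)
x(y) = -96 - y/4 (x(y) = -95 - (1 + y/4) = -95 + (-1 - y/4) = -96 - y/4)
√(Z(b(1)) + x(O(14))) = √((-209 - 1*(-25/36)) + (-96 - ¼*3)) = √((-209 + 25/36) + (-96 - ¾)) = √(-7499/36 - 387/4) = √(-5491/18) = 17*I*√38/6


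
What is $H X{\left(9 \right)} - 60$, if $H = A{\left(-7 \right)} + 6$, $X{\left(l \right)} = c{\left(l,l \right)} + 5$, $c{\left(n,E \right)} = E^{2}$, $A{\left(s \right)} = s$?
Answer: $-146$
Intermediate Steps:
$X{\left(l \right)} = 5 + l^{2}$ ($X{\left(l \right)} = l^{2} + 5 = 5 + l^{2}$)
$H = -1$ ($H = -7 + 6 = -1$)
$H X{\left(9 \right)} - 60 = - (5 + 9^{2}) - 60 = - (5 + 81) - 60 = \left(-1\right) 86 - 60 = -86 - 60 = -146$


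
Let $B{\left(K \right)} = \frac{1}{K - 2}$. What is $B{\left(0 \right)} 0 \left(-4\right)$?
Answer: $0$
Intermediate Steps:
$B{\left(K \right)} = \frac{1}{-2 + K}$
$B{\left(0 \right)} 0 \left(-4\right) = \frac{1}{-2 + 0} \cdot 0 \left(-4\right) = \frac{1}{-2} \cdot 0 \left(-4\right) = \left(- \frac{1}{2}\right) 0 \left(-4\right) = 0 \left(-4\right) = 0$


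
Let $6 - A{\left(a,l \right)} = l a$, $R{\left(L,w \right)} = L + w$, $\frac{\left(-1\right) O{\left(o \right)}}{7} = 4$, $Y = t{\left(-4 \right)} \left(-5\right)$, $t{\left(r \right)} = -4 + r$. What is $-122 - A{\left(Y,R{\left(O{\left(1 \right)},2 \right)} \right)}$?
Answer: $-1168$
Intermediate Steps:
$Y = 40$ ($Y = \left(-4 - 4\right) \left(-5\right) = \left(-8\right) \left(-5\right) = 40$)
$O{\left(o \right)} = -28$ ($O{\left(o \right)} = \left(-7\right) 4 = -28$)
$A{\left(a,l \right)} = 6 - a l$ ($A{\left(a,l \right)} = 6 - l a = 6 - a l$)
$-122 - A{\left(Y,R{\left(O{\left(1 \right)},2 \right)} \right)} = -122 - \left(6 - 40 \left(-28 + 2\right)\right) = -122 - \left(6 - 40 \left(-26\right)\right) = -122 - \left(6 + 1040\right) = -122 - 1046 = -1168$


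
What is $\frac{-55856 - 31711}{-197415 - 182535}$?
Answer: $\frac{1717}{7450} \approx 0.23047$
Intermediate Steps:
$\frac{-55856 - 31711}{-197415 - 182535} = - \frac{87567}{-379950} = \left(-87567\right) \left(- \frac{1}{379950}\right) = \frac{1717}{7450}$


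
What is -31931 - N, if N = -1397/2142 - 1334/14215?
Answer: -972229295647/30448530 ≈ -31930.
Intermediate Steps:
N = -22715783/30448530 (N = -1397*1/2142 - 1334*1/14215 = -1397/2142 - 1334/14215 = -22715783/30448530 ≈ -0.74604)
-31931 - N = -31931 - 1*(-22715783/30448530) = -31931 + 22715783/30448530 = -972229295647/30448530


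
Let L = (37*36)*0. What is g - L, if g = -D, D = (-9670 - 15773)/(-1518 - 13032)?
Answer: -8481/4850 ≈ -1.7487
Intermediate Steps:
D = 8481/4850 (D = -25443/(-14550) = -25443*(-1/14550) = 8481/4850 ≈ 1.7487)
g = -8481/4850 (g = -1*8481/4850 = -8481/4850 ≈ -1.7487)
L = 0 (L = 1332*0 = 0)
g - L = -8481/4850 - 1*0 = -8481/4850 + 0 = -8481/4850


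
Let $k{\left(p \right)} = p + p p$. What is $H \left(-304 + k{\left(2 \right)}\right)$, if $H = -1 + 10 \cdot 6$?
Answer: $-17582$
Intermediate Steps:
$k{\left(p \right)} = p + p^{2}$
$H = 59$ ($H = -1 + 60 = 59$)
$H \left(-304 + k{\left(2 \right)}\right) = 59 \left(-304 + 2 \left(1 + 2\right)\right) = 59 \left(-304 + 2 \cdot 3\right) = 59 \left(-304 + 6\right) = 59 \left(-298\right) = -17582$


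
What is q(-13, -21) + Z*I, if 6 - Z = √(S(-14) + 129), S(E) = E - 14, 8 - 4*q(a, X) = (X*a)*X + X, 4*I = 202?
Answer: 3487/2 - 101*√101/2 ≈ 1236.0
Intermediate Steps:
I = 101/2 (I = (¼)*202 = 101/2 ≈ 50.500)
q(a, X) = 2 - X/4 - a*X²/4 (q(a, X) = 2 - ((X*a)*X + X)/4 = 2 - (a*X² + X)/4 = 2 - (X + a*X²)/4 = 2 + (-X/4 - a*X²/4) = 2 - X/4 - a*X²/4)
S(E) = -14 + E
Z = 6 - √101 (Z = 6 - √((-14 - 14) + 129) = 6 - √(-28 + 129) = 6 - √101 ≈ -4.0499)
q(-13, -21) + Z*I = (2 - ¼*(-21) - ¼*(-13)*(-21)²) + (6 - √101)*(101/2) = (2 + 21/4 - ¼*(-13)*441) + (303 - 101*√101/2) = (2 + 21/4 + 5733/4) + (303 - 101*√101/2) = 2881/2 + (303 - 101*√101/2) = 3487/2 - 101*√101/2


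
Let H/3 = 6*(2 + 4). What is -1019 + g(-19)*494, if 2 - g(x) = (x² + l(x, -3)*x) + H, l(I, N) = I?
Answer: -410051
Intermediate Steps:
H = 108 (H = 3*(6*(2 + 4)) = 3*(6*6) = 3*36 = 108)
g(x) = -106 - 2*x² (g(x) = 2 - ((x² + x*x) + 108) = 2 - ((x² + x²) + 108) = 2 - (2*x² + 108) = 2 - (108 + 2*x²) = 2 + (-108 - 2*x²) = -106 - 2*x²)
-1019 + g(-19)*494 = -1019 + (-106 - 2*(-19)²)*494 = -1019 + (-106 - 2*361)*494 = -1019 + (-106 - 722)*494 = -1019 - 828*494 = -1019 - 409032 = -410051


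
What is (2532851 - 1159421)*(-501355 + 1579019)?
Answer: 1480096067520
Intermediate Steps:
(2532851 - 1159421)*(-501355 + 1579019) = 1373430*1077664 = 1480096067520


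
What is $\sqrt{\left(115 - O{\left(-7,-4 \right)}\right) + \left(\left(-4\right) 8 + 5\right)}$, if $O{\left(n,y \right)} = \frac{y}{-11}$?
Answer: $\frac{2 \sqrt{2651}}{11} \approx 9.3614$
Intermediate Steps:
$O{\left(n,y \right)} = - \frac{y}{11}$ ($O{\left(n,y \right)} = y \left(- \frac{1}{11}\right) = - \frac{y}{11}$)
$\sqrt{\left(115 - O{\left(-7,-4 \right)}\right) + \left(\left(-4\right) 8 + 5\right)} = \sqrt{\left(115 - \left(- \frac{1}{11}\right) \left(-4\right)\right) + \left(\left(-4\right) 8 + 5\right)} = \sqrt{\left(115 - \frac{4}{11}\right) + \left(-32 + 5\right)} = \sqrt{\left(115 - \frac{4}{11}\right) - 27} = \sqrt{\frac{1261}{11} - 27} = \sqrt{\frac{964}{11}} = \frac{2 \sqrt{2651}}{11}$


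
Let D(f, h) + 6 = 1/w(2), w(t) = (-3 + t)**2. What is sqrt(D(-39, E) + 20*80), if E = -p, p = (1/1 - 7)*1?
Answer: sqrt(1595) ≈ 39.937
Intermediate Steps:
p = -6 (p = (1 - 7)*1 = -6*1 = -6)
E = 6 (E = -1*(-6) = 6)
D(f, h) = -5 (D(f, h) = -6 + 1/((-3 + 2)**2) = -6 + 1/((-1)**2) = -6 + 1/1 = -6 + 1 = -5)
sqrt(D(-39, E) + 20*80) = sqrt(-5 + 20*80) = sqrt(-5 + 1600) = sqrt(1595)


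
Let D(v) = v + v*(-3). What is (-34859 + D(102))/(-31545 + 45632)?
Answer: -35063/14087 ≈ -2.4890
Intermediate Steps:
D(v) = -2*v (D(v) = v - 3*v = -2*v)
(-34859 + D(102))/(-31545 + 45632) = (-34859 - 2*102)/(-31545 + 45632) = (-34859 - 204)/14087 = -35063*1/14087 = -35063/14087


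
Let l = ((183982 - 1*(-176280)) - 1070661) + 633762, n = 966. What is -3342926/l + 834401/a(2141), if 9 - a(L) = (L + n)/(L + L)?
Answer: 24903197270940/246847777 ≈ 1.0088e+5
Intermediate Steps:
l = -76637 (l = ((183982 + 176280) - 1070661) + 633762 = (360262 - 1070661) + 633762 = -710399 + 633762 = -76637)
a(L) = 9 - (966 + L)/(2*L) (a(L) = 9 - (L + 966)/(L + L) = 9 - (966 + L)/(2*L))
-3342926/l + 834401/a(2141) = -3342926/(-76637) + 834401/(17/2 - 483/2141) = -3342926*(-1/76637) + 834401/(17/2 - 483*1/2141) = 3342926/76637 + 834401/(17/2 - 483/2141) = 3342926/76637 + 834401/(35431/4282) = 3342926/76637 + 834401*(4282/35431) = 3342926/76637 + 3572905082/35431 = 24903197270940/246847777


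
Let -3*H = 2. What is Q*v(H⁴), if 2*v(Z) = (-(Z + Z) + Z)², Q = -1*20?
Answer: -2560/6561 ≈ -0.39018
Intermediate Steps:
H = -⅔ (H = -⅓*2 = -⅔ ≈ -0.66667)
Q = -20
v(Z) = Z²/2 (v(Z) = (-(Z + Z) + Z)²/2 = (-2*Z + Z)²/2 = (-Z)²/2 = Z²/2)
Q*v(H⁴) = -10*((-⅔)⁴)² = -10*(16/81)² = -10*256/6561 = -20*128/6561 = -2560/6561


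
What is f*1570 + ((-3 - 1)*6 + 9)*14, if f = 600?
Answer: 941790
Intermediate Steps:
f*1570 + ((-3 - 1)*6 + 9)*14 = 600*1570 + ((-3 - 1)*6 + 9)*14 = 942000 + (-4*6 + 9)*14 = 942000 + (-24 + 9)*14 = 942000 - 15*14 = 942000 - 210 = 941790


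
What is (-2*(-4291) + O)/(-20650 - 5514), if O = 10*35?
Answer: -2233/6541 ≈ -0.34138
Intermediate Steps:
O = 350
(-2*(-4291) + O)/(-20650 - 5514) = (-2*(-4291) + 350)/(-20650 - 5514) = (8582 + 350)/(-26164) = 8932*(-1/26164) = -2233/6541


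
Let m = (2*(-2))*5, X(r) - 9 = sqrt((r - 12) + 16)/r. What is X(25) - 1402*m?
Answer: 28049 + sqrt(29)/25 ≈ 28049.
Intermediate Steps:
X(r) = 9 + sqrt(4 + r)/r (X(r) = 9 + sqrt((r - 12) + 16)/r = 9 + sqrt((-12 + r) + 16)/r = 9 + sqrt(4 + r)/r)
m = -20 (m = -4*5 = -20)
X(25) - 1402*m = (9 + sqrt(4 + 25)/25) - 1402*(-20) = (9 + sqrt(29)/25) + 28040 = 28049 + sqrt(29)/25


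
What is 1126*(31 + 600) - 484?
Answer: 710022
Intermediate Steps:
1126*(31 + 600) - 484 = 1126*631 - 484 = 710506 - 484 = 710022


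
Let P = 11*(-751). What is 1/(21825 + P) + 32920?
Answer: 446526881/13564 ≈ 32920.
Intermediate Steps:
P = -8261
1/(21825 + P) + 32920 = 1/(21825 - 8261) + 32920 = 1/13564 + 32920 = 446526881/13564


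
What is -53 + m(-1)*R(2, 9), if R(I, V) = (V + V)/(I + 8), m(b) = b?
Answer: -274/5 ≈ -54.800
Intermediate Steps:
R(I, V) = 2*V/(8 + I) (R(I, V) = (2*V)/(8 + I) = 2*V/(8 + I))
-53 + m(-1)*R(2, 9) = -53 - 2*9/(8 + 2) = -53 - 2*9/10 = -53 - 1*9/5 = -53 - 9/5 = -274/5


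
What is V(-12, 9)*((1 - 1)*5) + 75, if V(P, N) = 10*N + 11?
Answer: 75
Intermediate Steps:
V(P, N) = 11 + 10*N
V(-12, 9)*((1 - 1)*5) + 75 = (11 + 10*9)*((1 - 1)*5) + 75 = (11 + 90)*(0*5) + 75 = 101*0 + 75 = 0 + 75 = 75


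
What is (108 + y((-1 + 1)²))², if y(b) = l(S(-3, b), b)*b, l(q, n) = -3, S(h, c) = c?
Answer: 11664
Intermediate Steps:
y(b) = -3*b
(108 + y((-1 + 1)²))² = (108 - 3*(-1 + 1)²)² = (108 - 3*0²)² = (108 - 3*0)² = (108 + 0)² = 108² = 11664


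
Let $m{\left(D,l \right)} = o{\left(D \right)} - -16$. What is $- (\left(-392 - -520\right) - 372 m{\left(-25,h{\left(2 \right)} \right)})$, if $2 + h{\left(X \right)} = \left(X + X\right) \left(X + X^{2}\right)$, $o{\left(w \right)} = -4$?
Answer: $4336$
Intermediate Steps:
$h{\left(X \right)} = -2 + 2 X \left(X + X^{2}\right)$ ($h{\left(X \right)} = -2 + \left(X + X\right) \left(X + X^{2}\right) = -2 + 2 X \left(X + X^{2}\right)$)
$m{\left(D,l \right)} = 12$ ($m{\left(D,l \right)} = -4 - -16 = -4 + 16 = 12$)
$- (\left(-392 - -520\right) - 372 m{\left(-25,h{\left(2 \right)} \right)}) = - (\left(-392 - -520\right) - 4464) = - (\left(-392 + 520\right) - 4464) = - (128 - 4464) = \left(-1\right) \left(-4336\right) = 4336$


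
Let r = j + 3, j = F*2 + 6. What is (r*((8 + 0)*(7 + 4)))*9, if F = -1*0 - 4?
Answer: 792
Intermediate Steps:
F = -4 (F = 0 - 4 = -4)
j = -2 (j = -4*2 + 6 = -8 + 6 = -2)
r = 1 (r = -2 + 3 = 1)
(r*((8 + 0)*(7 + 4)))*9 = (1*((8 + 0)*(7 + 4)))*9 = (1*(8*11))*9 = (1*88)*9 = 88*9 = 792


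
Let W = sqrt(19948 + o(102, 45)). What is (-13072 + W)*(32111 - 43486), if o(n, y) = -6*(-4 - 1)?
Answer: 148694000 - 11375*sqrt(19978) ≈ 1.4709e+8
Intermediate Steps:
o(n, y) = 30 (o(n, y) = -6*(-5) = 30)
W = sqrt(19978) (W = sqrt(19948 + 30) = sqrt(19978) ≈ 141.34)
(-13072 + W)*(32111 - 43486) = (-13072 + sqrt(19978))*(32111 - 43486) = (-13072 + sqrt(19978))*(-11375) = 148694000 - 11375*sqrt(19978)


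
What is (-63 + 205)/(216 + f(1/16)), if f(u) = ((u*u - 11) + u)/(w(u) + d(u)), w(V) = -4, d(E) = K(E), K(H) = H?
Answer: 15904/24503 ≈ 0.64906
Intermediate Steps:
d(E) = E
f(u) = (-11 + u + u²)/(-4 + u) (f(u) = ((u*u - 11) + u)/(-4 + u) = ((u² - 11) + u)/(-4 + u) = ((-11 + u²) + u)/(-4 + u) = (-11 + u + u²)/(-4 + u))
(-63 + 205)/(216 + f(1/16)) = (-63 + 205)/(216 + (-11 + 1/16 + (1/16)²)/(-4 + 1/16)) = 142/(216 + (-11 + 1*(1/16) + (1*(1/16))²)/(-4 + 1*(1/16))) = 142/(216 + (-11 + 1/16 + (1/16)²)/(-4 + 1/16)) = 142/(216 + (-11 + 1/16 + 1/256)/(-63/16)) = 142/(216 - 16/63*(-2799/256)) = 142/(216 + 311/112) = 142/(24503/112) = 142*(112/24503) = 15904/24503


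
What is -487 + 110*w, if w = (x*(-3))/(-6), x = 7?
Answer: -102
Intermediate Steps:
w = 7/2 (w = (7*(-3))/(-6) = -21*(-⅙) = 7/2 ≈ 3.5000)
-487 + 110*w = -487 + 110*(7/2) = -487 + 385 = -102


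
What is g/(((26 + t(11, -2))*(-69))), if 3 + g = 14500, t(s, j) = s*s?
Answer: -2071/1449 ≈ -1.4293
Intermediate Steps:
t(s, j) = s²
g = 14497 (g = -3 + 14500 = 14497)
g/(((26 + t(11, -2))*(-69))) = 14497/(((26 + 11²)*(-69))) = 14497/(((26 + 121)*(-69))) = 14497/((147*(-69))) = 14497/(-10143) = 14497*(-1/10143) = -2071/1449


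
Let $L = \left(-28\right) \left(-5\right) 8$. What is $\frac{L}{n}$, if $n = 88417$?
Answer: $\frac{160}{12631} \approx 0.012667$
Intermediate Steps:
$L = 1120$ ($L = 140 \cdot 8 = 1120$)
$\frac{L}{n} = \frac{1120}{88417} = 1120 \cdot \frac{1}{88417} = \frac{160}{12631}$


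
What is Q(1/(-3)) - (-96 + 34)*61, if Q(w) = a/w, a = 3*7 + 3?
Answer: 3710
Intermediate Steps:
a = 24 (a = 21 + 3 = 24)
Q(w) = 24/w
Q(1/(-3)) - (-96 + 34)*61 = 24/(1/(-3)) - (-96 + 34)*61 = 24/(-⅓) - (-62)*61 = 24*(-3) - 1*(-3782) = -72 + 3782 = 3710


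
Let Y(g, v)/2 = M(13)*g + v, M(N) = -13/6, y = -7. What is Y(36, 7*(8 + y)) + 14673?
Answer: 14531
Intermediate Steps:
M(N) = -13/6 (M(N) = -13*⅙ = -13/6)
Y(g, v) = 2*v - 13*g/3 (Y(g, v) = 2*(-13*g/6 + v) = 2*(v - 13*g/6) = 2*v - 13*g/3)
Y(36, 7*(8 + y)) + 14673 = (2*(7*(8 - 7)) - 13/3*36) + 14673 = (2*(7*1) - 156) + 14673 = (2*7 - 156) + 14673 = (14 - 156) + 14673 = -142 + 14673 = 14531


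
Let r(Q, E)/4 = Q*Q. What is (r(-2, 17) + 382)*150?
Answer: 59700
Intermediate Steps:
r(Q, E) = 4*Q**2 (r(Q, E) = 4*(Q*Q) = 4*Q**2)
(r(-2, 17) + 382)*150 = (4*(-2)**2 + 382)*150 = (4*4 + 382)*150 = (16 + 382)*150 = 398*150 = 59700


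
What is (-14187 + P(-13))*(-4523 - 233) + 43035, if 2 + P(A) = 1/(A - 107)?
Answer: 2025778759/30 ≈ 6.7526e+7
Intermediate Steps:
P(A) = -2 + 1/(-107 + A) (P(A) = -2 + 1/(A - 107) = -2 + 1/(-107 + A))
(-14187 + P(-13))*(-4523 - 233) + 43035 = (-14187 + (215 - 2*(-13))/(-107 - 13))*(-4523 - 233) + 43035 = (-14187 + (215 + 26)/(-120))*(-4756) + 43035 = (-14187 - 1/120*241)*(-4756) + 43035 = (-14187 - 241/120)*(-4756) + 43035 = -1702681/120*(-4756) + 43035 = 2024487709/30 + 43035 = 2025778759/30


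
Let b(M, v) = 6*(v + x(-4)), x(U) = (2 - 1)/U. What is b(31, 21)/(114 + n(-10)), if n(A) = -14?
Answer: 249/200 ≈ 1.2450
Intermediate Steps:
x(U) = 1/U
b(M, v) = -3/2 + 6*v (b(M, v) = 6*(v + 1/(-4)) = 6*(v - 1/4) = 6*(-1/4 + v) = -3/2 + 6*v)
b(31, 21)/(114 + n(-10)) = (-3/2 + 6*21)/(114 - 14) = (-3/2 + 126)/100 = (249/2)*(1/100) = 249/200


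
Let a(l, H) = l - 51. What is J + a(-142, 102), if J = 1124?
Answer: 931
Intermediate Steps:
a(l, H) = -51 + l
J + a(-142, 102) = 1124 + (-51 - 142) = 1124 - 193 = 931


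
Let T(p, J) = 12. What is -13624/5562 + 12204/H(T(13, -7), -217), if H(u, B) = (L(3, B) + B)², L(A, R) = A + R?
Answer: -1231464608/516601341 ≈ -2.3838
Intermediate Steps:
H(u, B) = (3 + 2*B)² (H(u, B) = ((3 + B) + B)² = (3 + 2*B)²)
-13624/5562 + 12204/H(T(13, -7), -217) = -13624/5562 + 12204/((3 + 2*(-217))²) = -13624*1/5562 + 12204/((3 - 434)²) = -6812/2781 + 12204/((-431)²) = -6812/2781 + 12204/185761 = -1231464608/516601341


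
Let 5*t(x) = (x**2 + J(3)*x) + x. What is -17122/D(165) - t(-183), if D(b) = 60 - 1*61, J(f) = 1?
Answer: 52487/5 ≈ 10497.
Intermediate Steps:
D(b) = -1 (D(b) = 60 - 61 = -1)
t(x) = x**2/5 + 2*x/5 (t(x) = ((x**2 + 1*x) + x)/5 = ((x**2 + x) + x)/5 = ((x + x**2) + x)/5 = (x**2 + 2*x)/5 = x**2/5 + 2*x/5)
-17122/D(165) - t(-183) = -17122/(-1) - (-183)*(2 - 183)/5 = -17122*(-1) - (-183)*(-181)/5 = 17122 - 1*33123/5 = 17122 - 33123/5 = 52487/5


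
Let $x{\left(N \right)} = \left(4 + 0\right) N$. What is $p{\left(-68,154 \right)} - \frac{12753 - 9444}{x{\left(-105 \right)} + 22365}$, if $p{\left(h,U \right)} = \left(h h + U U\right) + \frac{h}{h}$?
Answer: $\frac{207313312}{7315} \approx 28341.0$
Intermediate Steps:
$x{\left(N \right)} = 4 N$
$p{\left(h,U \right)} = 1 + U^{2} + h^{2}$ ($p{\left(h,U \right)} = \left(h^{2} + U^{2}\right) + 1 = \left(U^{2} + h^{2}\right) + 1 = 1 + U^{2} + h^{2}$)
$p{\left(-68,154 \right)} - \frac{12753 - 9444}{x{\left(-105 \right)} + 22365} = \left(1 + 154^{2} + \left(-68\right)^{2}\right) - \frac{12753 - 9444}{4 \left(-105\right) + 22365} = \left(1 + 23716 + 4624\right) - \frac{3309}{-420 + 22365} = 28341 - \frac{3309}{21945} = 28341 - 3309 \cdot \frac{1}{21945} = 28341 - \frac{1103}{7315} = \frac{207313312}{7315}$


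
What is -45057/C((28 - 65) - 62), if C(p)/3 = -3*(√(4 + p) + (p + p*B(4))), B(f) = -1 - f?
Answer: 1982508/156911 - 15019*I*√95/470733 ≈ 12.635 - 0.31098*I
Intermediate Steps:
C(p) = -9*√(4 + p) + 36*p (C(p) = 3*(-3*(√(4 + p) + (p + p*(-1 - 1*4)))) = 3*(-3*(√(4 + p) + (p + p*(-1 - 4)))) = 3*(-3*(√(4 + p) + (p + p*(-5)))) = 3*(-3*(√(4 + p) + (p - 5*p))) = 3*(-3*(√(4 + p) - 4*p)) = 3*(-3*√(4 + p) + 12*p) = -9*√(4 + p) + 36*p)
-45057/C((28 - 65) - 62) = -45057/(-9*√(4 + ((28 - 65) - 62)) + 36*((28 - 65) - 62)) = -45057/(-9*√(4 + (-37 - 62)) + 36*(-37 - 62)) = -45057/(-9*√(4 - 99) + 36*(-99)) = -45057/(-9*I*√95 - 3564) = -45057/(-3564 - 9*I*√95)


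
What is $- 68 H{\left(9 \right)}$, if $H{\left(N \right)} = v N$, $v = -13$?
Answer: $7956$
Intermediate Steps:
$H{\left(N \right)} = - 13 N$
$- 68 H{\left(9 \right)} = - 68 \left(\left(-13\right) 9\right) = \left(-68\right) \left(-117\right) = 7956$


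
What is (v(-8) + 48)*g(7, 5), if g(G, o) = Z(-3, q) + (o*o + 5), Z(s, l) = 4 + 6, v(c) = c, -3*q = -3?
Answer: 1600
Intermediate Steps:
q = 1 (q = -⅓*(-3) = 1)
Z(s, l) = 10
g(G, o) = 15 + o² (g(G, o) = 10 + (o*o + 5) = 10 + (o² + 5) = 10 + (5 + o²) = 15 + o²)
(v(-8) + 48)*g(7, 5) = (-8 + 48)*(15 + 5²) = 40*(15 + 25) = 40*40 = 1600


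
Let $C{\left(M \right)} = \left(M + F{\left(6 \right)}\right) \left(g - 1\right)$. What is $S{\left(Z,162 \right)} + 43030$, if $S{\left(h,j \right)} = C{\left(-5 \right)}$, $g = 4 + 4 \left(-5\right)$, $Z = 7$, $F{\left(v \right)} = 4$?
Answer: $43047$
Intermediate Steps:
$g = -16$ ($g = 4 - 20 = -16$)
$C{\left(M \right)} = -68 - 17 M$ ($C{\left(M \right)} = \left(M + 4\right) \left(-16 - 1\right) = \left(4 + M\right) \left(-17\right) = -68 - 17 M$)
$S{\left(h,j \right)} = 17$ ($S{\left(h,j \right)} = -68 - -85 = -68 + 85 = 17$)
$S{\left(Z,162 \right)} + 43030 = 17 + 43030 = 43047$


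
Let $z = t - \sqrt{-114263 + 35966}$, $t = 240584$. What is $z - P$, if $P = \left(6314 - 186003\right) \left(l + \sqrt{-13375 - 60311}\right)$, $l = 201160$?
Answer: $36146479824 - i \sqrt{78297} + 179689 i \sqrt{73686} \approx 3.6147 \cdot 10^{10} + 4.8777 \cdot 10^{7} i$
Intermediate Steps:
$z = 240584 - i \sqrt{78297}$ ($z = 240584 - \sqrt{-114263 + 35966} = 240584 - \sqrt{-78297} = 240584 - i \sqrt{78297} \approx 2.4058 \cdot 10^{5} - 279.82 i$)
$P = -36146239240 - 179689 i \sqrt{73686}$ ($P = \left(6314 - 186003\right) \left(201160 + \sqrt{-13375 - 60311}\right) = - 179689 \left(201160 + \sqrt{-73686}\right) = - 179689 \left(201160 + i \sqrt{73686}\right) = -36146239240 - 179689 i \sqrt{73686} \approx -3.6146 \cdot 10^{10} - 4.8777 \cdot 10^{7} i$)
$z - P = \left(240584 - i \sqrt{78297}\right) - \left(-36146239240 - 179689 i \sqrt{73686}\right) = \left(240584 - i \sqrt{78297}\right) + \left(36146239240 + 179689 i \sqrt{73686}\right) = 36146479824 - i \sqrt{78297} + 179689 i \sqrt{73686}$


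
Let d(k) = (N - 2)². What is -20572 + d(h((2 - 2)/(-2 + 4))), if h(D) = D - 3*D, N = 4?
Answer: -20568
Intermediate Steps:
h(D) = -2*D
d(k) = 4 (d(k) = (4 - 2)² = 2² = 4)
-20572 + d(h((2 - 2)/(-2 + 4))) = -20572 + 4 = -20568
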